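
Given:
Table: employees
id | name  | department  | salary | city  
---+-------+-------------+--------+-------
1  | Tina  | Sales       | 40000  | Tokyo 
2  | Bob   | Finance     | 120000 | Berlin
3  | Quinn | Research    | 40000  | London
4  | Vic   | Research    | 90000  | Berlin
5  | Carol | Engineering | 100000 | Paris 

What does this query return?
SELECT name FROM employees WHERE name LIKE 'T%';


LIKE 'T%' matches names starting with 'T'
Matching: 1

1 rows:
Tina


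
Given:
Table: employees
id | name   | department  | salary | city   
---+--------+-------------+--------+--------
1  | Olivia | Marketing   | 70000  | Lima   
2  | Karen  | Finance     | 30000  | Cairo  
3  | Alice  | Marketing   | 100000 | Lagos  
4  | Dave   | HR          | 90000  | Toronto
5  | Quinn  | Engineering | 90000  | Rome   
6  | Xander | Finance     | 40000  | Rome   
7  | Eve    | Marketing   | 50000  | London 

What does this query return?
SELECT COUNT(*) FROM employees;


COUNT(*) counts all rows

7


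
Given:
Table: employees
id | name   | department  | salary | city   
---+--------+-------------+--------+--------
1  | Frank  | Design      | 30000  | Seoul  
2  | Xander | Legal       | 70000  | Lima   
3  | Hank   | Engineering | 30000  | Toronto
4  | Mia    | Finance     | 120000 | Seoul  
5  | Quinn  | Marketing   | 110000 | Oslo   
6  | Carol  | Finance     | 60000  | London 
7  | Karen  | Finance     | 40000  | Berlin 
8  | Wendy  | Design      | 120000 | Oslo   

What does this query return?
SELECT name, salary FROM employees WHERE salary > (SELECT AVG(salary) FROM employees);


Subquery: AVG(salary) = 72500.0
Filtering: salary > 72500.0
  Mia (120000) -> MATCH
  Quinn (110000) -> MATCH
  Wendy (120000) -> MATCH


3 rows:
Mia, 120000
Quinn, 110000
Wendy, 120000


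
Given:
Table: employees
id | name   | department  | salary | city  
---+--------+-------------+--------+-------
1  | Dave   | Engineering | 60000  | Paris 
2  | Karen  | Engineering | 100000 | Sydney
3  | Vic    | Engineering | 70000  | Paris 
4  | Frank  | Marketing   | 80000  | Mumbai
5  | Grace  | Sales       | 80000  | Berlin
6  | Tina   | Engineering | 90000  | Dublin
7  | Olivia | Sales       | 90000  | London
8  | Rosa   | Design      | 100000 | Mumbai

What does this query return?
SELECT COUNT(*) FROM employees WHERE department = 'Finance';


Counting rows where department = 'Finance'


0


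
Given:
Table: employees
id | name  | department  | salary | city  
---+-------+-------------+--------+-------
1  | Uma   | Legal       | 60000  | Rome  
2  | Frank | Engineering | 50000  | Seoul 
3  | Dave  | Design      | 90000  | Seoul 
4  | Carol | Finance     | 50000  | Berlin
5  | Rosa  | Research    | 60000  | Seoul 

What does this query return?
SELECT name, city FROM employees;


Projecting columns: name, city

5 rows:
Uma, Rome
Frank, Seoul
Dave, Seoul
Carol, Berlin
Rosa, Seoul


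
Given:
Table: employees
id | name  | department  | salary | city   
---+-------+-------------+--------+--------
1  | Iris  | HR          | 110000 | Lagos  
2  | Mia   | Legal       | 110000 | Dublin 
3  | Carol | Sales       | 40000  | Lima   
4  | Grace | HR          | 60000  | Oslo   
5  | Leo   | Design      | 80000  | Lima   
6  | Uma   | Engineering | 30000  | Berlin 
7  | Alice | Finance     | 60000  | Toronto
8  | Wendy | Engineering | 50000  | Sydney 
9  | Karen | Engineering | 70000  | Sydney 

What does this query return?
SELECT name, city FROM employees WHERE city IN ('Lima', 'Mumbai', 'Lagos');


Filtering: city IN ('Lima', 'Mumbai', 'Lagos')
Matching: 3 rows

3 rows:
Iris, Lagos
Carol, Lima
Leo, Lima


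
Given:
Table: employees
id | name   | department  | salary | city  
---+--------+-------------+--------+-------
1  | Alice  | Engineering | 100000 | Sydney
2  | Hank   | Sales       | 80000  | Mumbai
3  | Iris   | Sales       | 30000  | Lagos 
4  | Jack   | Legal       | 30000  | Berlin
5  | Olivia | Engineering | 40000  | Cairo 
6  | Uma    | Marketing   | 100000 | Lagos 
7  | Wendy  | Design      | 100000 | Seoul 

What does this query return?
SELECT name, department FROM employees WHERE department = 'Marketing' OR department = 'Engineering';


Filtering: department = 'Marketing' OR 'Engineering'
Matching: 3 rows

3 rows:
Alice, Engineering
Olivia, Engineering
Uma, Marketing


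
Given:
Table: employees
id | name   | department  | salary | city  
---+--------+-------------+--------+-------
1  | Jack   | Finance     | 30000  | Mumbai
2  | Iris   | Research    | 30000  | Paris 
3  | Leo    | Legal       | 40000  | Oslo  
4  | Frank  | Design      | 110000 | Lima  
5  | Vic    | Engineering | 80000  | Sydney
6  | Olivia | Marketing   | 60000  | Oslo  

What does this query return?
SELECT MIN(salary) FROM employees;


Salaries: 30000, 30000, 40000, 110000, 80000, 60000
MIN = 30000

30000


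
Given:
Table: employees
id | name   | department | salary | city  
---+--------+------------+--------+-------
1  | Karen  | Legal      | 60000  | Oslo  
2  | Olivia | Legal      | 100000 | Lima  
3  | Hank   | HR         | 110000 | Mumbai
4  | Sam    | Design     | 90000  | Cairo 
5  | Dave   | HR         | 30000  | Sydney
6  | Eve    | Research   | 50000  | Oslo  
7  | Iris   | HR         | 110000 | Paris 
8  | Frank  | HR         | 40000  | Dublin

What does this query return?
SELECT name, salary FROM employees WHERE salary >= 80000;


Filtering: salary >= 80000
Matching: 4 rows

4 rows:
Olivia, 100000
Hank, 110000
Sam, 90000
Iris, 110000


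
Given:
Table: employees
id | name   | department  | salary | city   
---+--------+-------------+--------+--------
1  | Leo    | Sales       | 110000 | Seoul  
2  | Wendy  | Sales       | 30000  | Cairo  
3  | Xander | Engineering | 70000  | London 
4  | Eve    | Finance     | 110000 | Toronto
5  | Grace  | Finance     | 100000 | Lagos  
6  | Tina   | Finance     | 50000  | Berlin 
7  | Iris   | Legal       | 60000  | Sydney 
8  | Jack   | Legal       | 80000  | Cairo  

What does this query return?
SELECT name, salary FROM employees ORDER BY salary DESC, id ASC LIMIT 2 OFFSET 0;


Sort by salary DESC (id ASC tiebreak), then skip 0 and take 2
Rows 1 through 2

2 rows:
Leo, 110000
Eve, 110000


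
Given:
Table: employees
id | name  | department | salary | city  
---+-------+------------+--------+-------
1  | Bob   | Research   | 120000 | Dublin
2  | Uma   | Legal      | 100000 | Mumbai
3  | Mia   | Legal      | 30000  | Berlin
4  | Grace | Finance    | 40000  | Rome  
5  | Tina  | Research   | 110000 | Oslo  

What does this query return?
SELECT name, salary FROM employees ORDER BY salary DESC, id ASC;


Sorting by salary DESC, then id ASC for ties

5 rows:
Bob, 120000
Tina, 110000
Uma, 100000
Grace, 40000
Mia, 30000


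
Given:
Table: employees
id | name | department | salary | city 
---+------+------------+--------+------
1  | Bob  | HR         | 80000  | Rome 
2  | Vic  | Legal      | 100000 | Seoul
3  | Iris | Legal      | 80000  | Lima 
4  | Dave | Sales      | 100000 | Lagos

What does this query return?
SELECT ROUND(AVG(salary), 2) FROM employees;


SUM(salary) = 360000
COUNT = 4
ROUND(AVG, 2) = ROUND(360000 / 4, 2) = 90000.0

90000.0


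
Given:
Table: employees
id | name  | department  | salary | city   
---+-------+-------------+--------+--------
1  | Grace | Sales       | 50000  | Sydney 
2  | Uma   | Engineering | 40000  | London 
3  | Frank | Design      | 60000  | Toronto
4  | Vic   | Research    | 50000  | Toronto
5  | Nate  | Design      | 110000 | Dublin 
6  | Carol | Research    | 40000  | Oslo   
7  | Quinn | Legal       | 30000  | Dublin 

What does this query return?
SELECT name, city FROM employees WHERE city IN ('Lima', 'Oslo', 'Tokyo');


Filtering: city IN ('Lima', 'Oslo', 'Tokyo')
Matching: 1 rows

1 rows:
Carol, Oslo


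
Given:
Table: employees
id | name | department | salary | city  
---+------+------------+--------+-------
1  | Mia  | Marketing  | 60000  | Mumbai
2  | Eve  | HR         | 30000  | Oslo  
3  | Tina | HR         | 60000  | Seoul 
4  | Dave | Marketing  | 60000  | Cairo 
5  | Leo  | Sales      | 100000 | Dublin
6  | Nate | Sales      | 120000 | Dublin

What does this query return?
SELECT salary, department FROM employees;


Projecting columns: salary, department

6 rows:
60000, Marketing
30000, HR
60000, HR
60000, Marketing
100000, Sales
120000, Sales


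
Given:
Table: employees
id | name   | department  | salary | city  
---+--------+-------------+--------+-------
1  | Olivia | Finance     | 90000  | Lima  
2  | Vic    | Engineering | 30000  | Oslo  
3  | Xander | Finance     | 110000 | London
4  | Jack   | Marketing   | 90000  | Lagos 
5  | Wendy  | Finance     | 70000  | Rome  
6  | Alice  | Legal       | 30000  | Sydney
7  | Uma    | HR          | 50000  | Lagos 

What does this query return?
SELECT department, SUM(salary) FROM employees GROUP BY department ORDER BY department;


Summing salary within each department:
  Engineering: 30000 = 30000
  Finance: 90000 + 110000 + 70000 = 270000
  HR: 50000 = 50000
  Legal: 30000 = 30000
  Marketing: 90000 = 90000


5 groups:
Engineering, 30000
Finance, 270000
HR, 50000
Legal, 30000
Marketing, 90000


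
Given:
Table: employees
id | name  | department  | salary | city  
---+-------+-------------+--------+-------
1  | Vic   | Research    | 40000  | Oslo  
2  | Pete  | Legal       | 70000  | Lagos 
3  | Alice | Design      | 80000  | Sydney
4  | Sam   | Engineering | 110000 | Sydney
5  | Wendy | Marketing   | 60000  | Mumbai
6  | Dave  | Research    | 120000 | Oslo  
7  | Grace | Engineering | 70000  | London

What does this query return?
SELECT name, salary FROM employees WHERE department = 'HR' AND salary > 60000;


Filtering: department = 'HR' AND salary > 60000
Matching: 0 rows

Empty result set (0 rows)


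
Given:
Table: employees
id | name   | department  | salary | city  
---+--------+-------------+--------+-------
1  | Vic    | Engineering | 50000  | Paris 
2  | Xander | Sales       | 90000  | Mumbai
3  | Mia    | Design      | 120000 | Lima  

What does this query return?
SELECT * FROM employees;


SELECT * returns all 3 rows with all columns

3 rows:
1, Vic, Engineering, 50000, Paris
2, Xander, Sales, 90000, Mumbai
3, Mia, Design, 120000, Lima


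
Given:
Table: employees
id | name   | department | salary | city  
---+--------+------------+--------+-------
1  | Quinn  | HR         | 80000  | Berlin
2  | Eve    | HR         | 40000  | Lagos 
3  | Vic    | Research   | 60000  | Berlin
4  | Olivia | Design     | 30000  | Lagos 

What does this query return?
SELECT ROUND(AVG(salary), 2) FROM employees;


SUM(salary) = 210000
COUNT = 4
ROUND(AVG, 2) = ROUND(210000 / 4, 2) = 52500.0

52500.0


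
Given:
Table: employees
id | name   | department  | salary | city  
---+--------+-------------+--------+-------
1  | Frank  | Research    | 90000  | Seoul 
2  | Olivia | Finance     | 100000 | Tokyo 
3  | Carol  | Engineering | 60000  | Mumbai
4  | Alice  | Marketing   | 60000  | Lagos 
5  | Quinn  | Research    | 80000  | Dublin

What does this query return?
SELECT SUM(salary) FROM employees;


SUM(salary) = 90000 + 100000 + 60000 + 60000 + 80000 = 390000

390000


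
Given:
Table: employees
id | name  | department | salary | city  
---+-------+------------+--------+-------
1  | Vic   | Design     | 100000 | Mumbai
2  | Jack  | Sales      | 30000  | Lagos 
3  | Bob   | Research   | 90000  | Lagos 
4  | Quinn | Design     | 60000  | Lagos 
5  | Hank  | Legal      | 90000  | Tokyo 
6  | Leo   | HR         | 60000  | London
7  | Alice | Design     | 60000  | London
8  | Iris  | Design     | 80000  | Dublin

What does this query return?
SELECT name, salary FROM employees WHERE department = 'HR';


Filtering: department = 'HR'
Matching rows: 1

1 rows:
Leo, 60000


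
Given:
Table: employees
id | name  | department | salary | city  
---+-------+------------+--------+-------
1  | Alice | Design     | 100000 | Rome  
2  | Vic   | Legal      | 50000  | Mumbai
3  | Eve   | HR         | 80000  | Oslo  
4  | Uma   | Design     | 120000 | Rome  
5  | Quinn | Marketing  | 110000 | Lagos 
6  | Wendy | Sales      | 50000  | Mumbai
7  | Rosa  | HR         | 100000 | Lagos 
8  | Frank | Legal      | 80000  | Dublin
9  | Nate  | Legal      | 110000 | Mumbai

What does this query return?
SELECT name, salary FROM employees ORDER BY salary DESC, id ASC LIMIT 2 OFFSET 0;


Sort by salary DESC (id ASC tiebreak), then skip 0 and take 2
Rows 1 through 2

2 rows:
Uma, 120000
Quinn, 110000


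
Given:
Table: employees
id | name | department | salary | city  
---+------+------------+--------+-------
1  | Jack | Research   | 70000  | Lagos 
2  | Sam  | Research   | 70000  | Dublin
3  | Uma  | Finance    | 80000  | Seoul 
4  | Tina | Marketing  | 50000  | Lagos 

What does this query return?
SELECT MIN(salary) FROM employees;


Salaries: 70000, 70000, 80000, 50000
MIN = 50000

50000


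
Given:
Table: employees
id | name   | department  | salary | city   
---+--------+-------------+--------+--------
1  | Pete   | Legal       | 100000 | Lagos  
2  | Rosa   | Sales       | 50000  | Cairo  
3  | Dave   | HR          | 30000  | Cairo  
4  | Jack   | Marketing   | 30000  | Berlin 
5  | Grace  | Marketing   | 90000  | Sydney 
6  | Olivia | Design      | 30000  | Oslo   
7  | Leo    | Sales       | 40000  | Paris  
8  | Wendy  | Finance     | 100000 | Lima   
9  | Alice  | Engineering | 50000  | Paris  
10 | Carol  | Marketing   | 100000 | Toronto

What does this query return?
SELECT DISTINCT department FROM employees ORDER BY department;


All 'department' values (row order): Legal, Sales, HR, Marketing, Marketing, Design, Sales, Finance, Engineering, Marketing
Removing duplicates leaves 7 unique value(s).

7 values:
Design
Engineering
Finance
HR
Legal
Marketing
Sales


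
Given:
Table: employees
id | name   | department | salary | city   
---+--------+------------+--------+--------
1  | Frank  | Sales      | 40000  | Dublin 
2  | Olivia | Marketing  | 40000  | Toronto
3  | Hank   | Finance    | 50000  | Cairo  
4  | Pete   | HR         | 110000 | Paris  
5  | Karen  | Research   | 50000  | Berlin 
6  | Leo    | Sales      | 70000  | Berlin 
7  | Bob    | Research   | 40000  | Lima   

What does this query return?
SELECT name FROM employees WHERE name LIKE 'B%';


LIKE 'B%' matches names starting with 'B'
Matching: 1

1 rows:
Bob


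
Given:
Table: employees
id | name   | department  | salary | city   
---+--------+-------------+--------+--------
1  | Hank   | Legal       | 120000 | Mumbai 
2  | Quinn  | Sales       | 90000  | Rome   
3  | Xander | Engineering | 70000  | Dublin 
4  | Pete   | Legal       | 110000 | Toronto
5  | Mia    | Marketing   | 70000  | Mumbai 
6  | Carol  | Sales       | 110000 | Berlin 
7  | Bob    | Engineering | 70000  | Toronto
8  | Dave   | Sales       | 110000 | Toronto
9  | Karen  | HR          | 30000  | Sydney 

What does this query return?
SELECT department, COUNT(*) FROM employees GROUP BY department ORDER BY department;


Assigning each row to its department group:
  Hank -> Legal
  Quinn -> Sales
  Xander -> Engineering
  Pete -> Legal
  Mia -> Marketing
  Carol -> Sales
  Bob -> Engineering
  Dave -> Sales
  Karen -> HR


5 groups:
Engineering, 2
HR, 1
Legal, 2
Marketing, 1
Sales, 3


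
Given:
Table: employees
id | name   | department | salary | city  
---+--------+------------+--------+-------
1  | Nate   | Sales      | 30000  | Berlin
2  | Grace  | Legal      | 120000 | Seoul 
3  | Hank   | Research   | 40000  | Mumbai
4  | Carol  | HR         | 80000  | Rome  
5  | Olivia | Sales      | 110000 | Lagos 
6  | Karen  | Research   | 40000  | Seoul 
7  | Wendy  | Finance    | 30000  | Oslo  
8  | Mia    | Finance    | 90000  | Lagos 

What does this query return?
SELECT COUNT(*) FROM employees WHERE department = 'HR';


Counting rows where department = 'HR'
  Carol -> MATCH


1


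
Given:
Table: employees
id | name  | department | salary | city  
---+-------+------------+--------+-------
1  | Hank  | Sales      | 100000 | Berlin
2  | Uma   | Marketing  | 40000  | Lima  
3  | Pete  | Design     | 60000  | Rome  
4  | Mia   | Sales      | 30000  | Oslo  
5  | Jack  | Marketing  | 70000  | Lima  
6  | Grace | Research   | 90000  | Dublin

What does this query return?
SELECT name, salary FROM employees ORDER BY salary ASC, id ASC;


Sorting by salary ASC, then id ASC for ties

6 rows:
Mia, 30000
Uma, 40000
Pete, 60000
Jack, 70000
Grace, 90000
Hank, 100000


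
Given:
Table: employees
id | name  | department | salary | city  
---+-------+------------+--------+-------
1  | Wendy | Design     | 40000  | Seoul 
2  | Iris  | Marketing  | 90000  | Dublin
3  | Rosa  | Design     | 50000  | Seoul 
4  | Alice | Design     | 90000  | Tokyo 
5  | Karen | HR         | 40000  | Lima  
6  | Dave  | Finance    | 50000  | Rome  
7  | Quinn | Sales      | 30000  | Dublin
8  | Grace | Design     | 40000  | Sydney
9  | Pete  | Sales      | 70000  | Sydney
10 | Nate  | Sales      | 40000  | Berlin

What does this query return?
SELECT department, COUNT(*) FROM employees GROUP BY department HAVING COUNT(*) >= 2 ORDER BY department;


Groups with count >= 2:
  Design: 4 -> PASS
  Sales: 3 -> PASS
  Finance: 1 -> filtered out
  HR: 1 -> filtered out
  Marketing: 1 -> filtered out


2 groups:
Design, 4
Sales, 3


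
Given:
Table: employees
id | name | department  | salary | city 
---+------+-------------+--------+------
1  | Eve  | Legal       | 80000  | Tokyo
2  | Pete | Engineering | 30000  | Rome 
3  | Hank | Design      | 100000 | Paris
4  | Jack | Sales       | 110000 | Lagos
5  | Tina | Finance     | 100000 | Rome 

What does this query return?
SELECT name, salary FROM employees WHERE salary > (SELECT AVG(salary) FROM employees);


Subquery: AVG(salary) = 84000.0
Filtering: salary > 84000.0
  Hank (100000) -> MATCH
  Jack (110000) -> MATCH
  Tina (100000) -> MATCH


3 rows:
Hank, 100000
Jack, 110000
Tina, 100000


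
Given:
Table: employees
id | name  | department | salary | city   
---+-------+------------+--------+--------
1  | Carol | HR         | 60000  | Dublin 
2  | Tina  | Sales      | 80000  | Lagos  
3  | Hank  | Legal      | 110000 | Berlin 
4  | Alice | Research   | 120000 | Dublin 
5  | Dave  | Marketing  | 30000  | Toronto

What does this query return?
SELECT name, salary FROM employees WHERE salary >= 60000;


Filtering: salary >= 60000
Matching: 4 rows

4 rows:
Carol, 60000
Tina, 80000
Hank, 110000
Alice, 120000


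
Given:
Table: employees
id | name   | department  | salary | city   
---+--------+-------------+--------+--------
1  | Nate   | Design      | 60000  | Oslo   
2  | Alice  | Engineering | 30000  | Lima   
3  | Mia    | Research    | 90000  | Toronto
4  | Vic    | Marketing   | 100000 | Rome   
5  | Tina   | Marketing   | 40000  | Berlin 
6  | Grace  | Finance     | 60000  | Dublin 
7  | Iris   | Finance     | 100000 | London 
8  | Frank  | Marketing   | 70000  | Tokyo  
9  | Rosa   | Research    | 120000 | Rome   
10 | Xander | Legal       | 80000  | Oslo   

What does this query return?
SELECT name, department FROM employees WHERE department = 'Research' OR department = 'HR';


Filtering: department = 'Research' OR 'HR'
Matching: 2 rows

2 rows:
Mia, Research
Rosa, Research


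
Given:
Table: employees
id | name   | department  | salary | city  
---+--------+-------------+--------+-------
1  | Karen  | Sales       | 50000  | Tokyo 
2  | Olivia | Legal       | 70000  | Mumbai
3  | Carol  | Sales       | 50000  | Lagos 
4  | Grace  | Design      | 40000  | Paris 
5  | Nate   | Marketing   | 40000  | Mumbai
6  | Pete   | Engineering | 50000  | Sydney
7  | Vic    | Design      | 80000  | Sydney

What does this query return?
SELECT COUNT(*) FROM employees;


COUNT(*) counts all rows

7


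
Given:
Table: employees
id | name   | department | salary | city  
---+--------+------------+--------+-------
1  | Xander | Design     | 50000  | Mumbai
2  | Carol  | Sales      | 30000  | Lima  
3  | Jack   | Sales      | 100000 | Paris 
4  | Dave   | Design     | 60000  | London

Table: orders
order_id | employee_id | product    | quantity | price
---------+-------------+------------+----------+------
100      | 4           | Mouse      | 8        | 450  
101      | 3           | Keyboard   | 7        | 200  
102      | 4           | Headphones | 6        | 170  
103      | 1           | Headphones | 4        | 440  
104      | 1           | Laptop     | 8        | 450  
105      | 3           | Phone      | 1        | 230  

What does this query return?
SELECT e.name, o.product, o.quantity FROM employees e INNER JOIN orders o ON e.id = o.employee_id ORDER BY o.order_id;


Joining employees.id = orders.employee_id:
  employee Dave (id=4) -> order Mouse
  employee Jack (id=3) -> order Keyboard
  employee Dave (id=4) -> order Headphones
  employee Xander (id=1) -> order Headphones
  employee Xander (id=1) -> order Laptop
  employee Jack (id=3) -> order Phone


6 rows:
Dave, Mouse, 8
Jack, Keyboard, 7
Dave, Headphones, 6
Xander, Headphones, 4
Xander, Laptop, 8
Jack, Phone, 1


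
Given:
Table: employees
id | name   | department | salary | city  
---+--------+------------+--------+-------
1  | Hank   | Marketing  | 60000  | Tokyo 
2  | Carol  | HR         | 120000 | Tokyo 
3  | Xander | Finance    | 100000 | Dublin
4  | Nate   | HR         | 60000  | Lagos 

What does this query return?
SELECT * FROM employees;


SELECT * returns all 4 rows with all columns

4 rows:
1, Hank, Marketing, 60000, Tokyo
2, Carol, HR, 120000, Tokyo
3, Xander, Finance, 100000, Dublin
4, Nate, HR, 60000, Lagos


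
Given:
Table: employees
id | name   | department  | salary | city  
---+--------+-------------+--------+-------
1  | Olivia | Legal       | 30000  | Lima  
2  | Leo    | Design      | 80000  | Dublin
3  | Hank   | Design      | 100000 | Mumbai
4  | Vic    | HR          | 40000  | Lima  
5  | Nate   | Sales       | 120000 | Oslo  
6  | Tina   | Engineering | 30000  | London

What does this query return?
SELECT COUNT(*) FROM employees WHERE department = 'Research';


Counting rows where department = 'Research'


0


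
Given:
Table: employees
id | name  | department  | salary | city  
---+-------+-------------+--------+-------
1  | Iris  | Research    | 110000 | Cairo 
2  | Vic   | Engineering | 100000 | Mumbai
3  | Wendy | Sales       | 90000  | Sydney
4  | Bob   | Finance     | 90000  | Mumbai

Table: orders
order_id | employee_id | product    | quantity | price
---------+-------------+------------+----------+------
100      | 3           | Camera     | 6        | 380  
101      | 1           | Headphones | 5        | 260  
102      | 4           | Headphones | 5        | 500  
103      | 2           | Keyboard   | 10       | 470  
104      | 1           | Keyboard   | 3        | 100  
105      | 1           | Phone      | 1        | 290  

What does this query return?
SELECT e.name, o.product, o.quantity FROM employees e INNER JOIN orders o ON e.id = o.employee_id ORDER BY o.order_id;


Joining employees.id = orders.employee_id:
  employee Wendy (id=3) -> order Camera
  employee Iris (id=1) -> order Headphones
  employee Bob (id=4) -> order Headphones
  employee Vic (id=2) -> order Keyboard
  employee Iris (id=1) -> order Keyboard
  employee Iris (id=1) -> order Phone


6 rows:
Wendy, Camera, 6
Iris, Headphones, 5
Bob, Headphones, 5
Vic, Keyboard, 10
Iris, Keyboard, 3
Iris, Phone, 1


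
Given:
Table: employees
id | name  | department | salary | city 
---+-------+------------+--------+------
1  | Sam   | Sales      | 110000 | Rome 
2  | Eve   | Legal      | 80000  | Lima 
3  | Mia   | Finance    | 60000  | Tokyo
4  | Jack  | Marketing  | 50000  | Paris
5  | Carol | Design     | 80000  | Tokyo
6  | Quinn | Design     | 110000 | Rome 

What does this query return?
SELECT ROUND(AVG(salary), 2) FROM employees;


SUM(salary) = 490000
COUNT = 6
ROUND(AVG, 2) = ROUND(490000 / 6, 2) = 81666.67

81666.67


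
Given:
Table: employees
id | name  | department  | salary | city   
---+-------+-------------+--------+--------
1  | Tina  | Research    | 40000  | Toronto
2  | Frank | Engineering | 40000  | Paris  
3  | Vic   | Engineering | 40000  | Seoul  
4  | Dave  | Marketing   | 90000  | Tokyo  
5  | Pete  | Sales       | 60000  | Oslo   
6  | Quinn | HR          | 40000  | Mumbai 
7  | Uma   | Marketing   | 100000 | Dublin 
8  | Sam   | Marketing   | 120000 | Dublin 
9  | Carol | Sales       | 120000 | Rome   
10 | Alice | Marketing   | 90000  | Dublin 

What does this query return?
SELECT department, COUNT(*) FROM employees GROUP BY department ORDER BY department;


Assigning each row to its department group:
  Tina -> Research
  Frank -> Engineering
  Vic -> Engineering
  Dave -> Marketing
  Pete -> Sales
  Quinn -> HR
  Uma -> Marketing
  Sam -> Marketing
  Carol -> Sales
  Alice -> Marketing


5 groups:
Engineering, 2
HR, 1
Marketing, 4
Research, 1
Sales, 2


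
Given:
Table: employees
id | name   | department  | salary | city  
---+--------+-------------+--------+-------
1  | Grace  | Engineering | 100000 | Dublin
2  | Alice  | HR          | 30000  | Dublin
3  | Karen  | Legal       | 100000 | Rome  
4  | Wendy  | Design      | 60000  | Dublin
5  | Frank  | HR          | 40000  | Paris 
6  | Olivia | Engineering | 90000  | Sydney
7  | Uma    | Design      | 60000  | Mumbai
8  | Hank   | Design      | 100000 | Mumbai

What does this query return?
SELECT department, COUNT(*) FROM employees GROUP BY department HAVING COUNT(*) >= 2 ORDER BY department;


Groups with count >= 2:
  Design: 3 -> PASS
  Engineering: 2 -> PASS
  HR: 2 -> PASS
  Legal: 1 -> filtered out


3 groups:
Design, 3
Engineering, 2
HR, 2


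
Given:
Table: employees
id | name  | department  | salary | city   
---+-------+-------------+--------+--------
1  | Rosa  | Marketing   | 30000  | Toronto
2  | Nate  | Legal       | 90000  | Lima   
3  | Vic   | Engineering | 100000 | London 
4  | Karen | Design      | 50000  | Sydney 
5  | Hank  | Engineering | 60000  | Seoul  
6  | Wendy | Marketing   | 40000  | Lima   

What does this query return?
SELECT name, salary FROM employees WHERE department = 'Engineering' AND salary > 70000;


Filtering: department = 'Engineering' AND salary > 70000
Matching: 1 rows

1 rows:
Vic, 100000


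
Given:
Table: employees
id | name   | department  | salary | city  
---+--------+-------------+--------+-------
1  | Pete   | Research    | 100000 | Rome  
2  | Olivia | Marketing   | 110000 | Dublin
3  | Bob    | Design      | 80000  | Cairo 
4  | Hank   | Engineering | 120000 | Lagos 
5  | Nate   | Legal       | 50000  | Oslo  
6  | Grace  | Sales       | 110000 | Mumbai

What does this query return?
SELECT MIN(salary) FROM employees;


Salaries: 100000, 110000, 80000, 120000, 50000, 110000
MIN = 50000

50000


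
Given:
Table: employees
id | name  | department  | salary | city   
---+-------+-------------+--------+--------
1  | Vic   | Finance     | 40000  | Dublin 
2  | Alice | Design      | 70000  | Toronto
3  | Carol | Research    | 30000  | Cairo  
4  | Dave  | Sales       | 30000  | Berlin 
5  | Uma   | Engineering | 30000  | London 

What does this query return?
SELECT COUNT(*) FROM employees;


COUNT(*) counts all rows

5


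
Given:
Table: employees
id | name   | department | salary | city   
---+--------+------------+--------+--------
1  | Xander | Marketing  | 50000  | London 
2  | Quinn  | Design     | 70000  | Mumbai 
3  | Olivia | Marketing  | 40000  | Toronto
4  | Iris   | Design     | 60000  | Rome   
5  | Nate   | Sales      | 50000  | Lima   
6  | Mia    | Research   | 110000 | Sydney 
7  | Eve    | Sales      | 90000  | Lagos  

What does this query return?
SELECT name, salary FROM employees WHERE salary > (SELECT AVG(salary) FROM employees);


Subquery: AVG(salary) = 67142.86
Filtering: salary > 67142.86
  Quinn (70000) -> MATCH
  Mia (110000) -> MATCH
  Eve (90000) -> MATCH


3 rows:
Quinn, 70000
Mia, 110000
Eve, 90000


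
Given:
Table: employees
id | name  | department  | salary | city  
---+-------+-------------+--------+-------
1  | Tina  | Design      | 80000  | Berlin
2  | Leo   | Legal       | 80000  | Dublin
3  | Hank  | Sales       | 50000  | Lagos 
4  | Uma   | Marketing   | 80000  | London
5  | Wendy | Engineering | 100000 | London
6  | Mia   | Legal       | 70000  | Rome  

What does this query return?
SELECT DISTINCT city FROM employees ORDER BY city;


All 'city' values (row order): Berlin, Dublin, Lagos, London, London, Rome
Removing duplicates leaves 5 unique value(s).

5 values:
Berlin
Dublin
Lagos
London
Rome


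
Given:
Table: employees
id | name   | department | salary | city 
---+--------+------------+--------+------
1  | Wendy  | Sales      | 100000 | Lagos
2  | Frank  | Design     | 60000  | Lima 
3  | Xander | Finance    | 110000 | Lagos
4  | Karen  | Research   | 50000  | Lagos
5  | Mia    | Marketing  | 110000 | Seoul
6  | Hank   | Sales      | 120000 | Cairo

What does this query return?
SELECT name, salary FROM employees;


Projecting columns: name, salary

6 rows:
Wendy, 100000
Frank, 60000
Xander, 110000
Karen, 50000
Mia, 110000
Hank, 120000


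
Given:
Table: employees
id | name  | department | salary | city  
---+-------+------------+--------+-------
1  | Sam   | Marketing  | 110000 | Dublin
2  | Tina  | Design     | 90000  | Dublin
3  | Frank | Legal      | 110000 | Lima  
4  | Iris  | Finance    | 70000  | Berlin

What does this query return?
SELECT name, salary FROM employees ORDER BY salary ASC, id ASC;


Sorting by salary ASC, then id ASC for ties

4 rows:
Iris, 70000
Tina, 90000
Sam, 110000
Frank, 110000


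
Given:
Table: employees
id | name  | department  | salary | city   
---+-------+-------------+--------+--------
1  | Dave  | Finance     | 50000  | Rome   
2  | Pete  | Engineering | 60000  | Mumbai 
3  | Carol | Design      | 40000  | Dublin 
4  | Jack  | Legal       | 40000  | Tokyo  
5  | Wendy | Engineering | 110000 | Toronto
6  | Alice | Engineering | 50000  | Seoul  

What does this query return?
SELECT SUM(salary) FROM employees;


SUM(salary) = 50000 + 60000 + 40000 + 40000 + 110000 + 50000 = 350000

350000


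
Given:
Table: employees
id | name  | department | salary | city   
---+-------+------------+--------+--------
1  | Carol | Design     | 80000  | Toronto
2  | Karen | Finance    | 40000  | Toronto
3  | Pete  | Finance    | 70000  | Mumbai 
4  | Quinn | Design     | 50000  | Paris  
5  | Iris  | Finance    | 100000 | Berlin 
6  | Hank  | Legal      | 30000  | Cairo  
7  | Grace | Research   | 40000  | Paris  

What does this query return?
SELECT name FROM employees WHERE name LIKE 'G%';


LIKE 'G%' matches names starting with 'G'
Matching: 1

1 rows:
Grace


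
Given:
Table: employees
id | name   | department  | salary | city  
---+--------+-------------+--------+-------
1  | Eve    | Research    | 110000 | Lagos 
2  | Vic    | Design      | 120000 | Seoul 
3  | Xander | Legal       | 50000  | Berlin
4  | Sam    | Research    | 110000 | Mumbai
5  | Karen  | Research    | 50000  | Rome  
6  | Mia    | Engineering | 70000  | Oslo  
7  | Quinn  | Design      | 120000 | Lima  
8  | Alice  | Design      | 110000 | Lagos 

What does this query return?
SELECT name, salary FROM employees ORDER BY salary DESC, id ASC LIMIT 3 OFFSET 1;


Sort by salary DESC (id ASC tiebreak), then skip 1 and take 3
Rows 2 through 4

3 rows:
Quinn, 120000
Eve, 110000
Sam, 110000


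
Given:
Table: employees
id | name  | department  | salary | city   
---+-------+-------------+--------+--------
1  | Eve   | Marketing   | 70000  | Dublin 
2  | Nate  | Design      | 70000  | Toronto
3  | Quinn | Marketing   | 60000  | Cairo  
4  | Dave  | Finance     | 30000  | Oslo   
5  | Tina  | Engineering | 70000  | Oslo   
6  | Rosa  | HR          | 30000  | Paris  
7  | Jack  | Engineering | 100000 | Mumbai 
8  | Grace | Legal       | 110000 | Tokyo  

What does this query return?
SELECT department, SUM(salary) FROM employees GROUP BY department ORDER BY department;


Summing salary within each department:
  Design: 70000 = 70000
  Engineering: 70000 + 100000 = 170000
  Finance: 30000 = 30000
  HR: 30000 = 30000
  Legal: 110000 = 110000
  Marketing: 70000 + 60000 = 130000


6 groups:
Design, 70000
Engineering, 170000
Finance, 30000
HR, 30000
Legal, 110000
Marketing, 130000


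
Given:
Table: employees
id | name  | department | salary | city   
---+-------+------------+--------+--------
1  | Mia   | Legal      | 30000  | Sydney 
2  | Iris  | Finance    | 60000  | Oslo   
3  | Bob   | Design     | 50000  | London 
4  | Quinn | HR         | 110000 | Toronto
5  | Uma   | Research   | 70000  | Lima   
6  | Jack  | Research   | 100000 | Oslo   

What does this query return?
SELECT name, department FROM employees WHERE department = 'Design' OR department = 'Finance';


Filtering: department = 'Design' OR 'Finance'
Matching: 2 rows

2 rows:
Iris, Finance
Bob, Design


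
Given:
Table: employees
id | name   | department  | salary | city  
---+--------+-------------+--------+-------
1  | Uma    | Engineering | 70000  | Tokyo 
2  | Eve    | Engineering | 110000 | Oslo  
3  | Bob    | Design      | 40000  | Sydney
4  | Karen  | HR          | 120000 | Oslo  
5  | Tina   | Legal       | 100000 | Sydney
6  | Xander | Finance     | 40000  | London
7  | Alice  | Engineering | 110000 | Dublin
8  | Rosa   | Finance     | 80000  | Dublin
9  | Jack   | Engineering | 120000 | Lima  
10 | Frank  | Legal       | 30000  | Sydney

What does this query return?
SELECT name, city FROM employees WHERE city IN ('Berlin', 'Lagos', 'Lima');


Filtering: city IN ('Berlin', 'Lagos', 'Lima')
Matching: 1 rows

1 rows:
Jack, Lima


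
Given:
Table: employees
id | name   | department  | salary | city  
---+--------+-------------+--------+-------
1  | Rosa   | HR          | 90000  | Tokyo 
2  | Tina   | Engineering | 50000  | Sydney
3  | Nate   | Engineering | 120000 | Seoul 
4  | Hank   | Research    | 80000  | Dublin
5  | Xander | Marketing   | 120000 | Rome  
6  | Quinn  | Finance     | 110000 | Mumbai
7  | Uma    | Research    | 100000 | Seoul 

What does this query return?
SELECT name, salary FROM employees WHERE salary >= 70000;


Filtering: salary >= 70000
Matching: 6 rows

6 rows:
Rosa, 90000
Nate, 120000
Hank, 80000
Xander, 120000
Quinn, 110000
Uma, 100000


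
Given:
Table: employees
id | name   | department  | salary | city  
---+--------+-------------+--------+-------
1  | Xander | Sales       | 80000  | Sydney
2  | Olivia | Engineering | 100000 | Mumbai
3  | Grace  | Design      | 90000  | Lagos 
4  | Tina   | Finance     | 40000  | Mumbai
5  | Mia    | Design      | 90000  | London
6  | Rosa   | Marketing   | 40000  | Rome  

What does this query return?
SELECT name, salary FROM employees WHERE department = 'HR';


Filtering: department = 'HR'
Matching rows: 0

Empty result set (0 rows)


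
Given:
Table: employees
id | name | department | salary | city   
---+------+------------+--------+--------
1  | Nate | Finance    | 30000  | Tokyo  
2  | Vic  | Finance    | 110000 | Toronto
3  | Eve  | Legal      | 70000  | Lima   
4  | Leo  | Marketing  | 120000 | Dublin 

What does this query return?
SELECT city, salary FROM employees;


Projecting columns: city, salary

4 rows:
Tokyo, 30000
Toronto, 110000
Lima, 70000
Dublin, 120000


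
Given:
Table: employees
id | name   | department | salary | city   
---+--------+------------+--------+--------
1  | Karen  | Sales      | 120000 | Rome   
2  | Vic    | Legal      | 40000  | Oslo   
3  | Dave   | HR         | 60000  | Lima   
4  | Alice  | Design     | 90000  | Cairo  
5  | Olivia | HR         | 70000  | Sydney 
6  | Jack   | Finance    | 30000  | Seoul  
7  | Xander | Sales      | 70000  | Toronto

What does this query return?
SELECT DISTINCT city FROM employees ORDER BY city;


All 'city' values (row order): Rome, Oslo, Lima, Cairo, Sydney, Seoul, Toronto
Removing duplicates leaves 7 unique value(s).

7 values:
Cairo
Lima
Oslo
Rome
Seoul
Sydney
Toronto


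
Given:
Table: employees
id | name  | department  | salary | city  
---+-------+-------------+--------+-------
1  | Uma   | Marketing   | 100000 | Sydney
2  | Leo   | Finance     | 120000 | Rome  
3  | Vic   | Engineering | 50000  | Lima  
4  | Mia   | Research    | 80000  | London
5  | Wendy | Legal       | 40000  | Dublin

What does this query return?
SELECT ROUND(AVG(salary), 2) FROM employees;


SUM(salary) = 390000
COUNT = 5
ROUND(AVG, 2) = ROUND(390000 / 5, 2) = 78000.0

78000.0


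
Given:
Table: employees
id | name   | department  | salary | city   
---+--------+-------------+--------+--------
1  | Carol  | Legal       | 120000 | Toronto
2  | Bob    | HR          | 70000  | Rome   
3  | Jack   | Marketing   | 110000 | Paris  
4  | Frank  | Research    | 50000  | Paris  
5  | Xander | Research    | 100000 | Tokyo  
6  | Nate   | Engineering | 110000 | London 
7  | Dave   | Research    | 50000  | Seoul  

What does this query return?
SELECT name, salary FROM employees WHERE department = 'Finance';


Filtering: department = 'Finance'
Matching rows: 0

Empty result set (0 rows)


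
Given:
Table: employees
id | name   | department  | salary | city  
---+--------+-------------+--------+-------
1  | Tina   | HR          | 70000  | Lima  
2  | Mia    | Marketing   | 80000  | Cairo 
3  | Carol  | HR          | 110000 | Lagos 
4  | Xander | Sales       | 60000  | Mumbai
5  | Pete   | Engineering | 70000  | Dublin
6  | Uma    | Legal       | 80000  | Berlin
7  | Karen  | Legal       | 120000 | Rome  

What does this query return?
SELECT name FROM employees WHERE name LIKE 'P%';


LIKE 'P%' matches names starting with 'P'
Matching: 1

1 rows:
Pete


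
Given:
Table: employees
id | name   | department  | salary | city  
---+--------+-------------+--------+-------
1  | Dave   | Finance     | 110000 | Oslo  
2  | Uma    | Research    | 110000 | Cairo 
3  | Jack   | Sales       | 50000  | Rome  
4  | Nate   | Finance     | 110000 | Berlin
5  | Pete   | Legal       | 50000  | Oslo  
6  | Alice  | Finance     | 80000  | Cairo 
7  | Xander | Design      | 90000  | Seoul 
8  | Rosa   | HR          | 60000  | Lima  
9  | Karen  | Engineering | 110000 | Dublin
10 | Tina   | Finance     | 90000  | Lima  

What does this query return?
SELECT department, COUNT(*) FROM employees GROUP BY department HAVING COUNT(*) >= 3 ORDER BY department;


Groups with count >= 3:
  Finance: 4 -> PASS
  Design: 1 -> filtered out
  Engineering: 1 -> filtered out
  HR: 1 -> filtered out
  Legal: 1 -> filtered out
  Research: 1 -> filtered out
  Sales: 1 -> filtered out


1 groups:
Finance, 4


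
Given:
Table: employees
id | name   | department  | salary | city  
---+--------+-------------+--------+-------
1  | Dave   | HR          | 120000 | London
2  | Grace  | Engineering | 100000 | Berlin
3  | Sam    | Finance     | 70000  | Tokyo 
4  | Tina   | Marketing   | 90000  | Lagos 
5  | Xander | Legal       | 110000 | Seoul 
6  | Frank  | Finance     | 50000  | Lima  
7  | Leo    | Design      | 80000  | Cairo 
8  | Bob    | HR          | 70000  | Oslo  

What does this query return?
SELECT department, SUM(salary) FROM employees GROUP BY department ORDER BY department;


Summing salary within each department:
  Design: 80000 = 80000
  Engineering: 100000 = 100000
  Finance: 70000 + 50000 = 120000
  HR: 120000 + 70000 = 190000
  Legal: 110000 = 110000
  Marketing: 90000 = 90000


6 groups:
Design, 80000
Engineering, 100000
Finance, 120000
HR, 190000
Legal, 110000
Marketing, 90000


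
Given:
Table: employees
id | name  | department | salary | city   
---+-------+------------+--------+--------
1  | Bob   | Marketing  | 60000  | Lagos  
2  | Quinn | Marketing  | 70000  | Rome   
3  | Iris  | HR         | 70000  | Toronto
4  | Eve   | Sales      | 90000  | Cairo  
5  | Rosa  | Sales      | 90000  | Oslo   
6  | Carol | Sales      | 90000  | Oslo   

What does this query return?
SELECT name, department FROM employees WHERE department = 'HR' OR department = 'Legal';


Filtering: department = 'HR' OR 'Legal'
Matching: 1 rows

1 rows:
Iris, HR


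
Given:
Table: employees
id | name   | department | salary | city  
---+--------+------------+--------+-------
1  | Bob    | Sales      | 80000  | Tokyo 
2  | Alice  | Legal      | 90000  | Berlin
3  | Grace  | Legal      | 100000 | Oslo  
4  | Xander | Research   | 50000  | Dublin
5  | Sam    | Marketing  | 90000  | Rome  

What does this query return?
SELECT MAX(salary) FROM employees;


Salaries: 80000, 90000, 100000, 50000, 90000
MAX = 100000

100000
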